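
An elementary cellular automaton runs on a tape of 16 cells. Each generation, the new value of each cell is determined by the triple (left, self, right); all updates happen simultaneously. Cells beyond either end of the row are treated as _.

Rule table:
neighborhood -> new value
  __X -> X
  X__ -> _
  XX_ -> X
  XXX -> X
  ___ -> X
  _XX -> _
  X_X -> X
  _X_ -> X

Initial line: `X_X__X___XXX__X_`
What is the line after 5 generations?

_XX_XXX_XX_XX_X_

XXX_XX_XX_XX_XX_
_XXX_XX_XX_XX_X_
X_XXX_XX_XX_XXX_
XX_XXX_XX_XX_XX_
_XX_XXX_XX_XX_X_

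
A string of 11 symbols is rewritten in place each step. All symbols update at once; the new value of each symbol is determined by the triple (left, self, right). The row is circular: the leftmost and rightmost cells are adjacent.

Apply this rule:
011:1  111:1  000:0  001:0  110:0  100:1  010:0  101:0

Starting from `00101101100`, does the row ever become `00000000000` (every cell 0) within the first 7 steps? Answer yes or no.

no

00001001010
00000100001
10000010000
01000001000
00100000100
00010000010
00001000001
step 7 is 00001000001, still not uniform 0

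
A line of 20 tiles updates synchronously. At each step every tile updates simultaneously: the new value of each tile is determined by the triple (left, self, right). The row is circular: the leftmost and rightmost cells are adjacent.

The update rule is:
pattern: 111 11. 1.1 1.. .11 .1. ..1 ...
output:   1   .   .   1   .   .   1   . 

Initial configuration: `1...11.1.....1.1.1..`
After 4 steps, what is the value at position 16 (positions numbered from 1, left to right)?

step 1: .1.1....1...1.....11
step 2: ....1..1.1.1.1...1..
step 3: ...1.11.......1.1.1.
step 4: ..1....1.....1.....1
position 16 holds .

.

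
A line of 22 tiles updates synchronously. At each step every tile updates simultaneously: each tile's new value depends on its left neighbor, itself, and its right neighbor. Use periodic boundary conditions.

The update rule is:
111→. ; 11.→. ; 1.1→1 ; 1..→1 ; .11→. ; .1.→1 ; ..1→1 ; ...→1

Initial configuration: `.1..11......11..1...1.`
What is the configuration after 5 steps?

1111..111111..11111111
....11......11........
1111..111111..11111111  (repeats step 1; period 2)
step 5: 1111..111111..11111111

1111..111111..11111111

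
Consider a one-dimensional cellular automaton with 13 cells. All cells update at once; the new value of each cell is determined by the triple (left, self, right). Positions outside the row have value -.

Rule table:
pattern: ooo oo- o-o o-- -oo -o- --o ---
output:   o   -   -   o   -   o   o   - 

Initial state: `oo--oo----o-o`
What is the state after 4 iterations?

-oo---o--o---

--oo--o--oo-o
-o--ooooo---o
oooo-ooo-o-oo
-oo---o--o---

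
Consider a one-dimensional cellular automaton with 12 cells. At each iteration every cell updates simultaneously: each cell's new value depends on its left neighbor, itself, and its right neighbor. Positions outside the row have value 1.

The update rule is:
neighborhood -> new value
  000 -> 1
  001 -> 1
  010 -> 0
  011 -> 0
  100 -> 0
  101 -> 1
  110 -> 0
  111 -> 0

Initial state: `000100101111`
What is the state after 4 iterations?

011001010000
100010100111
001101001000
010010010011

010010010011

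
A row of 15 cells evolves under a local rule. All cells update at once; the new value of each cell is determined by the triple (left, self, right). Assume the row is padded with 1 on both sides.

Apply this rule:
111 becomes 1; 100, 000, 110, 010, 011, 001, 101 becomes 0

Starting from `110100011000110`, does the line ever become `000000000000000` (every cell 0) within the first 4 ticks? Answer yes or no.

100000000000000
000000000000000
all cells are 0 at tick 2

yes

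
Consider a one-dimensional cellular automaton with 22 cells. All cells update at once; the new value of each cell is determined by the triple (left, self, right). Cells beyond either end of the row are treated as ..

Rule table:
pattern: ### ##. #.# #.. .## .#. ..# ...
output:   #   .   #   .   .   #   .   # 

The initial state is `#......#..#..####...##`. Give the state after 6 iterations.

.#......##..#####.####

#.####.#..#...##..#...
##.##.##..#.#.....#.##
..#..#....###.###.##..
#.#..#.##..#.#.#.#...#
###..##....#######.#.#
.#......##..#####.####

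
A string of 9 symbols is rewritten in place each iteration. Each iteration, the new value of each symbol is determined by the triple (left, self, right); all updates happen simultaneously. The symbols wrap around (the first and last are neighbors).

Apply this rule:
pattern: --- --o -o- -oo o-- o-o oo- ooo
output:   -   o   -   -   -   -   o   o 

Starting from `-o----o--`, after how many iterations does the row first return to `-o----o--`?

9

o----o---
----o---o
---o---o-
--o---o--
-o---o---
o---o----
---o----o
--o----o-
-o----o--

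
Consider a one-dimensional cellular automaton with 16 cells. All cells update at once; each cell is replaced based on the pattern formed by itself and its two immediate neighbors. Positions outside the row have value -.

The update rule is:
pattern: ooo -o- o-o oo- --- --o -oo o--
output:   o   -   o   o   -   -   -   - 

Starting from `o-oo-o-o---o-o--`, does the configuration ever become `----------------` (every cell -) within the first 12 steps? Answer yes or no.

step 1: -o-oo-o-----o---
step 2: --o-oo----------
step 3: ---o-o----------
step 4: ----o-----------
step 5: ----------------
all cells are - at step 5

yes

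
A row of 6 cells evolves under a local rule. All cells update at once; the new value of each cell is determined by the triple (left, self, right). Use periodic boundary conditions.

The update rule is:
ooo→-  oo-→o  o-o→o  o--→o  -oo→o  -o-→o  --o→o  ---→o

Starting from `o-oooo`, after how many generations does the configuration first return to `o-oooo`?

ooo---
o-oooo

2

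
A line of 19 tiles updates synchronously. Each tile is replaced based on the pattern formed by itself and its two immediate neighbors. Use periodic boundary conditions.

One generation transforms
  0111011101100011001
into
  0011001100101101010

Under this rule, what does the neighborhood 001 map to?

1

At position 13 the neighborhood is 001; the next row has 1 there.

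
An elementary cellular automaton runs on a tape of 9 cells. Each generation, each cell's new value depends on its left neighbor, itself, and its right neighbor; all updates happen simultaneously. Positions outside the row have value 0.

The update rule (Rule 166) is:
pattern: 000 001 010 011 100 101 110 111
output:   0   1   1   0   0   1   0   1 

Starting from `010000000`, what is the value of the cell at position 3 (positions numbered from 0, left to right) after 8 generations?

110000000
000000000
000000000  (fixed point — unchanged through generation 8)
position 3 holds 0

0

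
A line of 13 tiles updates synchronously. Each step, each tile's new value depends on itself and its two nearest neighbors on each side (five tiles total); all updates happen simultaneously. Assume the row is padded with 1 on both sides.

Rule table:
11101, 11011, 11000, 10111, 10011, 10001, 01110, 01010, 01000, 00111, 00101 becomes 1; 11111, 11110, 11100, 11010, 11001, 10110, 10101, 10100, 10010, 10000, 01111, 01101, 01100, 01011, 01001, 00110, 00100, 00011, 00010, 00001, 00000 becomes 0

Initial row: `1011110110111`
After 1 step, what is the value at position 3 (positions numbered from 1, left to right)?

1

1110011001100
position 3 holds 1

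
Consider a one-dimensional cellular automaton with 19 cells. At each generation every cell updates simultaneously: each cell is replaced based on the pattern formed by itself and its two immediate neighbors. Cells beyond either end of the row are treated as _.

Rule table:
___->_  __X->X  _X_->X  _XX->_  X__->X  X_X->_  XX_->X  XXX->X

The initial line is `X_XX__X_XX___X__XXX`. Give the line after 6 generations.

XXX_XXX_XXX__XX__XX

X__XXXX__XX_XXXX_XX
XXX_XXXXX_X__XXX__X
_XX__XXXX_XXX_XXXXX
X_XXX_XXX__XX__XXXX
X__XX__XXXX_XXX_XXX
XXX_XXX_XXX__XX__XX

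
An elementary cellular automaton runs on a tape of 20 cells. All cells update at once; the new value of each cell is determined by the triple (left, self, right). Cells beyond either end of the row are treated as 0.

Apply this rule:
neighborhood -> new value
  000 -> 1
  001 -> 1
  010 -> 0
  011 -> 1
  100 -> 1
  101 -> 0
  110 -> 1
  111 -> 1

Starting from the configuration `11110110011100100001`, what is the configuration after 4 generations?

generation 1: 11110111111111011110
generation 2: 11110111111111011111
generation 3: 11110111111111011111  (fixed point — unchanged through generation 4)

11110111111111011111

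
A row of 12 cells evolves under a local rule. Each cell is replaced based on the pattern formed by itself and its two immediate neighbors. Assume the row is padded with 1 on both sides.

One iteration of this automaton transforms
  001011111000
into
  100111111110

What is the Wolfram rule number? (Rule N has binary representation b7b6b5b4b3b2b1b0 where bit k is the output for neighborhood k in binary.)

position 5: 111 → 1  (bit 7 = 1)
position 8: 110 → 1  (bit 6 = 1)
position 3: 101 → 1  (bit 5 = 1)
position 0: 100 → 1  (bit 4 = 1)
position 4: 011 → 1  (bit 3 = 1)
position 2: 010 → 0  (bit 2 = 0)
position 1: 001 → 0  (bit 1 = 0)
position 10: 000 → 1  (bit 0 = 1)
bits b7..b0 = 11111001 = 249

249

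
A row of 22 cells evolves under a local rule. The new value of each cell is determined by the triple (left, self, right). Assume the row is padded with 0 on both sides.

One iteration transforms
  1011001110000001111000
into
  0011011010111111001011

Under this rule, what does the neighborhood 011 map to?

At position 2 the neighborhood is 011; the next row has 1 there.

1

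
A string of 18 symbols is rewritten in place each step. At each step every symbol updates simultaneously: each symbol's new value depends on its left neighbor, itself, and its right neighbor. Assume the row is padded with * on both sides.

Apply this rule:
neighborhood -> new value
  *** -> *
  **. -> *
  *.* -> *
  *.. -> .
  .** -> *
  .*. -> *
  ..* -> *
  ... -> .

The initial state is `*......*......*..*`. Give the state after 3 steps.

*...****...*******

step 1: *.....**.....**.**
step 2: *....***....******
step 3: *...****...*******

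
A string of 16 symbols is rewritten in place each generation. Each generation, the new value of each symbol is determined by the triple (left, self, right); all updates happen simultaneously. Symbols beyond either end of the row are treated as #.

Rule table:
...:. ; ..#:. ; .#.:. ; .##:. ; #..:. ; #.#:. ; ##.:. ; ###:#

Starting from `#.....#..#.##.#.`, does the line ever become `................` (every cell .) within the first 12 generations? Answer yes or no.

yes

................
all cells are . at generation 1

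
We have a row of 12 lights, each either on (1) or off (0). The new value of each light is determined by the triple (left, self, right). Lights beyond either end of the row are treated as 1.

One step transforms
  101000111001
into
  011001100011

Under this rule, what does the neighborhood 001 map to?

At position 5 the neighborhood is 001; the next row has 1 there.

1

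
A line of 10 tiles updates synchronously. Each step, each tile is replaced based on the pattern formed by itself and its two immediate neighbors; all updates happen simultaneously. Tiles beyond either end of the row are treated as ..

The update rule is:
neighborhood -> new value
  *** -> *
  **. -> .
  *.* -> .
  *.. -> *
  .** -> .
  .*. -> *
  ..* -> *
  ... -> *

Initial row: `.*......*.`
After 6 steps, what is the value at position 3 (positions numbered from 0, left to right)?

.

**********
.********.
*.******.*
*..****..*
***.**.***
.*......*.
position 3 holds .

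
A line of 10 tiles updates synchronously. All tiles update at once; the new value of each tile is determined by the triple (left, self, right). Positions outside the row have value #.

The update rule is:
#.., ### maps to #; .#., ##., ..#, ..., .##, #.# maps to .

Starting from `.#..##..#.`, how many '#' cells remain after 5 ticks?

3

..#...#...
#..#...#..
.#..#...#.
..#..#....
#..#..#...
count of #: 3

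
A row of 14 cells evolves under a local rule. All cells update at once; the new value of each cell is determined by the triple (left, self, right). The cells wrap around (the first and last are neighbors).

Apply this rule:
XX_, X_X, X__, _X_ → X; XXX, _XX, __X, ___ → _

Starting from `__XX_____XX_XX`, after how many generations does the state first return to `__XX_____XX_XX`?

14

X__XX_____XX_X
XX__XX_____XX_
_XX__XX_____XX
X_XX__XX_____X
XX_XX__XX_____
_XX_XX__XX____
__XX_XX__XX___
___XX_XX__XX__
____XX_XX__XX_
_____XX_XX__XX
X_____XX_XX__X
XX_____XX_XX__
_XX_____XX_XX_
__XX_____XX_XX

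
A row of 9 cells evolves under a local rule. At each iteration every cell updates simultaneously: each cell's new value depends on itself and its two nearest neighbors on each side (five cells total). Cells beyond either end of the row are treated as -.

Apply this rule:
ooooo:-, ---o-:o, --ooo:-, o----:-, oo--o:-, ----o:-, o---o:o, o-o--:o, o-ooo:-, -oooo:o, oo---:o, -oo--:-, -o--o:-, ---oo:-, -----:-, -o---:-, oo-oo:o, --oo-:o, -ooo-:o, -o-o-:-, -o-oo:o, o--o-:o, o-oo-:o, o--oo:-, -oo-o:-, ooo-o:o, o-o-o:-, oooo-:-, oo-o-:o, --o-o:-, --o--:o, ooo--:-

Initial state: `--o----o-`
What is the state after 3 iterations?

o-oo-o--o

iteration 1: -oo---oo-
iteration 2: -o-oo-o-o
iteration 3: o-oo-o--o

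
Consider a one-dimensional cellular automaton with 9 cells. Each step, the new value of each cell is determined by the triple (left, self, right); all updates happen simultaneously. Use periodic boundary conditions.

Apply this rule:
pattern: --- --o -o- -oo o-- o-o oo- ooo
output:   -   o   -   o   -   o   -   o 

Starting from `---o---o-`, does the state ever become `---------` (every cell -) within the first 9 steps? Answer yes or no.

no

--o---o--
-o---o---
o---o----
---o----o
--o----o-
-o----o--
o----o---
----o---o
---o---o-
step 9 is ---o---o-, still not uniform -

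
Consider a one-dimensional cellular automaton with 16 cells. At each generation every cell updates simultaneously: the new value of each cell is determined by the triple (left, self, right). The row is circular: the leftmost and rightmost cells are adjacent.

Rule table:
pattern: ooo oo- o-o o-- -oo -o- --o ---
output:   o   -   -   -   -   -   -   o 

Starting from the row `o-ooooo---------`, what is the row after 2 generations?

oo--o----ooooo--

generation 1: ---ooo--ooooooo-
generation 2: oo--o----ooooo--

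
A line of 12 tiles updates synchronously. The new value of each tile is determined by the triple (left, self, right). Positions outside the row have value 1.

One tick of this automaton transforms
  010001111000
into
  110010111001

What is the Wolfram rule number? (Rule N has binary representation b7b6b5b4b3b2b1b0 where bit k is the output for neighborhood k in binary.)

position 6: 111 → 1  (bit 7 = 1)
position 8: 110 → 1  (bit 6 = 1)
position 0: 101 → 1  (bit 5 = 1)
position 2: 100 → 0  (bit 4 = 0)
position 5: 011 → 0  (bit 3 = 0)
position 1: 010 → 1  (bit 2 = 1)
position 4: 001 → 1  (bit 1 = 1)
position 3: 000 → 0  (bit 0 = 0)
bits b7..b0 = 11100110 = 230

230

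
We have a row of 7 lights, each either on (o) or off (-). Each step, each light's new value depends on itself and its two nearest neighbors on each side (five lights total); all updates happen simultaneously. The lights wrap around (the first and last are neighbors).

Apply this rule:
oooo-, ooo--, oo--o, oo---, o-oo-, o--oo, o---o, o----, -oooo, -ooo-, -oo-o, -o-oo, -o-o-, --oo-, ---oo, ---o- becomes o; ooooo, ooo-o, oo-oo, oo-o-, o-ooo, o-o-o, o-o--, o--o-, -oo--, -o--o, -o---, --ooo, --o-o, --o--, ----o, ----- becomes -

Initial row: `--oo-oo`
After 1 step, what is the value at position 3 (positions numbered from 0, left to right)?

oooo-o-
position 3 holds o

o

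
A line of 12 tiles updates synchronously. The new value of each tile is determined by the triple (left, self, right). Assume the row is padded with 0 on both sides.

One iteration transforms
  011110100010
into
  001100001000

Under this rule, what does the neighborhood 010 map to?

At position 6 the neighborhood is 010; the next row has 0 there.

0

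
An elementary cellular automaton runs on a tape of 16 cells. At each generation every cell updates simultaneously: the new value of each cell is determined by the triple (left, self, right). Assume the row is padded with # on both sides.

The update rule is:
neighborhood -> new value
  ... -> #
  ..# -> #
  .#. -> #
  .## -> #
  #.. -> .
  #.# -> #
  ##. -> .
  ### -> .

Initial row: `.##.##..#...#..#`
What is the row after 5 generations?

##.##..##.###.##
..##..##.##..##.
.##..##.##..##.#
##..##.##..##.##
...##.##..##.##.

...##.##..##.##.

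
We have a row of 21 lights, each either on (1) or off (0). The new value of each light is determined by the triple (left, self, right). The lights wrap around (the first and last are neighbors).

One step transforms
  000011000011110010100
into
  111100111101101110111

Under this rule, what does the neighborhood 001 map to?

At position 3 the neighborhood is 001; the next row has 1 there.

1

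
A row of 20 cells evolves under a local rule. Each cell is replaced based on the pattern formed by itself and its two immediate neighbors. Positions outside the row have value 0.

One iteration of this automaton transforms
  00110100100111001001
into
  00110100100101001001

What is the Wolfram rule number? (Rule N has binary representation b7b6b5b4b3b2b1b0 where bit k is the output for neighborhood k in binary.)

76

position 12: 111 → 0  (bit 7 = 0)
position 3: 110 → 1  (bit 6 = 1)
position 4: 101 → 0  (bit 5 = 0)
position 6: 100 → 0  (bit 4 = 0)
position 2: 011 → 1  (bit 3 = 1)
position 5: 010 → 1  (bit 2 = 1)
position 1: 001 → 0  (bit 1 = 0)
position 0: 000 → 0  (bit 0 = 0)
bits b7..b0 = 01001100 = 76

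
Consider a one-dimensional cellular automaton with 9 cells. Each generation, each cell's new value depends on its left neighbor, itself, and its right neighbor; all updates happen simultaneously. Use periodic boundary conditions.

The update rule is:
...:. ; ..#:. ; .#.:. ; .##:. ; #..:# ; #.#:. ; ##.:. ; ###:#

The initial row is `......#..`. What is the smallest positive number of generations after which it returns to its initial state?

9

generation 1: .......#.
generation 2: ........#
generation 3: #........
generation 4: .#.......
generation 5: ..#......
generation 6: ...#.....
generation 7: ....#....
generation 8: .....#...
generation 9: ......#..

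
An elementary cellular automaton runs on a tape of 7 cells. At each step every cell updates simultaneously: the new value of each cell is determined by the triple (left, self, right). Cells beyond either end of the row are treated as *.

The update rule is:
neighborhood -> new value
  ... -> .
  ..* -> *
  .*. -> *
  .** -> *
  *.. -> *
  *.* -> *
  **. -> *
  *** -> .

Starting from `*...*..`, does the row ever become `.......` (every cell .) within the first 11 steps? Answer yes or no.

no

step 1: **.****
step 2: .***...
step 3: **.**.*
step 4: .******
step 5: **.....
step 6: .**...*
step 7: ****.**
step 8: ...***.
step 9: *.**.**
step 10: ******.
step 11: .....**
step 11 is .....**, still not uniform .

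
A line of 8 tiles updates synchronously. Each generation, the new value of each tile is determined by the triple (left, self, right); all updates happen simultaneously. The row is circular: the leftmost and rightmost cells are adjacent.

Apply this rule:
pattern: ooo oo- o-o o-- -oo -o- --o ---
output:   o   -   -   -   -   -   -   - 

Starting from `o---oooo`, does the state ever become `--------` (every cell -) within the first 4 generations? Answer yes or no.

-----ooo
------o-
--------
all cells are - at generation 3

yes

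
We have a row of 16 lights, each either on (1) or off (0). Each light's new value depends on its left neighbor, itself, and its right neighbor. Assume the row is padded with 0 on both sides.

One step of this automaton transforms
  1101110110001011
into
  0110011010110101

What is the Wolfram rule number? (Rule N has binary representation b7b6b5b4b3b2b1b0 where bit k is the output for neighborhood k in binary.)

position 4: 111 → 0  (bit 7 = 0)
position 1: 110 → 1  (bit 6 = 1)
position 2: 101 → 1  (bit 5 = 1)
position 9: 100 → 0  (bit 4 = 0)
position 0: 011 → 0  (bit 3 = 0)
position 12: 010 → 0  (bit 2 = 0)
position 11: 001 → 1  (bit 1 = 1)
position 10: 000 → 1  (bit 0 = 1)
bits b7..b0 = 01100011 = 99

99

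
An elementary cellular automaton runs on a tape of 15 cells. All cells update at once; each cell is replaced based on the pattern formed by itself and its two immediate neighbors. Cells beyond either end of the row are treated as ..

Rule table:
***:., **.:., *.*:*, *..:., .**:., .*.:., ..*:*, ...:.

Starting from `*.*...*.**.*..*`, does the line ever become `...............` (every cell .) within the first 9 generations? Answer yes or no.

.*...*.*..*..*.
*...*.*..*..*..
...*.*..*..*...
..*.*..*..*....
.*.*..*..*.....
*.*..*..*......
.*..*..*.......
*..*..*........
..*..*.........
generation 9 is ..*..*........., still not uniform .

no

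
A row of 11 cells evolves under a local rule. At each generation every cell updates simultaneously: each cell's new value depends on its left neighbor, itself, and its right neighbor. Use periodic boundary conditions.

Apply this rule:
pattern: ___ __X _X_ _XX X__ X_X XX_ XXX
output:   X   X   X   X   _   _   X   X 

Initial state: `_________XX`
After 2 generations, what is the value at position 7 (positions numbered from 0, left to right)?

_XXXXXXXXXX
_XXXXXXXXXX
position 7 holds X

X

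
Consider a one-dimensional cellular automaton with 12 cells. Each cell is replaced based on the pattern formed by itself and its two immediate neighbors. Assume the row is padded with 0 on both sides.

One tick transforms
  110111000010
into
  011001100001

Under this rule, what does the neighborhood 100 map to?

At position 6 the neighborhood is 100; the next row has 1 there.

1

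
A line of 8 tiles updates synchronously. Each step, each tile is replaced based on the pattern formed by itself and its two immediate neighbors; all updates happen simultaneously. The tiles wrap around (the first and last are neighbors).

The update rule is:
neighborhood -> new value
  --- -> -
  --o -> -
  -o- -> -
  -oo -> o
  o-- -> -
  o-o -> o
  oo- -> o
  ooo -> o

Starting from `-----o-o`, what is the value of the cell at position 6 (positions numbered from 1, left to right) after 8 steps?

-

step 1: ------o-
step 2: --------
step 3: --------  (fixed point — unchanged through step 8)
position 6 holds -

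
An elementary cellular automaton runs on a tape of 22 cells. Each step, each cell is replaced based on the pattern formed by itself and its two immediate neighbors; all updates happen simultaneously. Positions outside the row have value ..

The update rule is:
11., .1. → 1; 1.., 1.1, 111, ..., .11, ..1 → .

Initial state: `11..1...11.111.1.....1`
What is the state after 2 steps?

.1..1....1...1.1.....1

.1..1....1...1.1.....1
.1..1....1...1.1.....1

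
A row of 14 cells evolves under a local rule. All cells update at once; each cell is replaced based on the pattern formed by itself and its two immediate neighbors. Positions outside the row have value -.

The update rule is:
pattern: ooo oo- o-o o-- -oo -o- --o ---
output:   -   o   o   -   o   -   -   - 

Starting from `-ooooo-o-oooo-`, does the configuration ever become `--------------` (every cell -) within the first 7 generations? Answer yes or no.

-o---oo-oo--o-
-----ooooo----
-----o---o----
--------------
all cells are - at generation 4

yes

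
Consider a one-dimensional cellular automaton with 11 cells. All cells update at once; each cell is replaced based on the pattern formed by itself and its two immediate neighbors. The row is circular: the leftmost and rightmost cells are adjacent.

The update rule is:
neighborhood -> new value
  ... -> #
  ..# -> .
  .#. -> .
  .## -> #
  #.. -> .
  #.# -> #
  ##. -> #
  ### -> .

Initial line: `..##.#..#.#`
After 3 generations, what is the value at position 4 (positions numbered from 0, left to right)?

..###....#.
#.#.#.##...
.#.#.###.#.
position 4 holds .

.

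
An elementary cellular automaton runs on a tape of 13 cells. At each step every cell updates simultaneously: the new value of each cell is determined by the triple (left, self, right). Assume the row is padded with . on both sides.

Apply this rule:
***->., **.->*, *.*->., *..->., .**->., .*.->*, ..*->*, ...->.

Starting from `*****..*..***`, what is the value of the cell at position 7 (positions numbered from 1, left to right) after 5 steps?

step 1: ....*.**.*..*
step 2: ...**..*.*.**
step 3: ..*.*.**.*..*
step 4: .**.*..*.*.**
step 5: *.*.*.**.*..*
position 7 holds *

*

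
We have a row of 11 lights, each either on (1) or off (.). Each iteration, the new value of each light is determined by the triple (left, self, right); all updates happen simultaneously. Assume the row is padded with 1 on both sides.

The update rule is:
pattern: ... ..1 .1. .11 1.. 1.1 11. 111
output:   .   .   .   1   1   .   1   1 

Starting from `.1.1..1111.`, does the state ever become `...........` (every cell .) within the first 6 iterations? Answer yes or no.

....1.1111.
1.....1111.
11....1111.
111...1111.
1111..1111.
11111.1111.
iteration 6 is 11111.1111., still not uniform .

no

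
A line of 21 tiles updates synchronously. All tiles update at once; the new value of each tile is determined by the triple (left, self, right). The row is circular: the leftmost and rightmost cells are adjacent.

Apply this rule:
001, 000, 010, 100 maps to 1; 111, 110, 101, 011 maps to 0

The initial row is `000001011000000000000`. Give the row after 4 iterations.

111111000111111111111
000000111000000000000
111111000111111111111  (repeats iteration 1; period 2)
iteration 4: 000000111000000000000

000000111000000000000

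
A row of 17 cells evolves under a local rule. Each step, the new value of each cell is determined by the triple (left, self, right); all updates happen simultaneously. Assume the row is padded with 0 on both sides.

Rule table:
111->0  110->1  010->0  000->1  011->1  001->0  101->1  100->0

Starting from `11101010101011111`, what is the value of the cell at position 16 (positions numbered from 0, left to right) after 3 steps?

10110101010110001
01111010101110100
01001101011011001
position 16 holds 1

1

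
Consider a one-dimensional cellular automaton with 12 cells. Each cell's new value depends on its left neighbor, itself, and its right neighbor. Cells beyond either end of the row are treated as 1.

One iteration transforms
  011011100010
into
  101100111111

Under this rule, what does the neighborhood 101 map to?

1

At position 0 the neighborhood is 101; the next row has 1 there.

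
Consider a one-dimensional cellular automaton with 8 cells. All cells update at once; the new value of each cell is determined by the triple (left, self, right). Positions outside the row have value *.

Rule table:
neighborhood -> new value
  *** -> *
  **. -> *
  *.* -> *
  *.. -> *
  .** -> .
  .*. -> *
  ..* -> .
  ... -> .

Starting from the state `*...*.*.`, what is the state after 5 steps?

step 1: **..****
step 2: ***..***
step 3: ****..**
step 4: *****..*
step 5: ******..

******..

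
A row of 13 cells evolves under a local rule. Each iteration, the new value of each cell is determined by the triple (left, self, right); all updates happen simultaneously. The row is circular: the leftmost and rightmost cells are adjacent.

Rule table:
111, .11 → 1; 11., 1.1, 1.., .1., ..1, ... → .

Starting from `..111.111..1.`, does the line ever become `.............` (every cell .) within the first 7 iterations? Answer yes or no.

iteration 1: ..11..11.....
iteration 2: ..1...1......
iteration 3: .............
all cells are . at iteration 3

yes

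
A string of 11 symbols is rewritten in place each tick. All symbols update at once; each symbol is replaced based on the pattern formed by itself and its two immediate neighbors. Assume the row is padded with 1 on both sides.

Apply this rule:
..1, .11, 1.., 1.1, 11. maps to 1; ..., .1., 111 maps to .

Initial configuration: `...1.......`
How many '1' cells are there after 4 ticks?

9

1.1.1.....1
11.1.1...11
.11.1.1.11.
1111.1.1111
count of 1: 9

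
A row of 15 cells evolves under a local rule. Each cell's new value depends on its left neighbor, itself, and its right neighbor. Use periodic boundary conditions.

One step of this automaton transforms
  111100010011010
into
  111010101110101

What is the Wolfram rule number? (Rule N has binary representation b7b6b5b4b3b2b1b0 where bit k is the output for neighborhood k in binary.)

position 1: 111 → 1  (bit 7 = 1)
position 3: 110 → 0  (bit 6 = 0)
position 12: 101 → 1  (bit 5 = 1)
position 4: 100 → 1  (bit 4 = 1)
position 0: 011 → 1  (bit 3 = 1)
position 7: 010 → 0  (bit 2 = 0)
position 6: 001 → 1  (bit 1 = 1)
position 5: 000 → 0  (bit 0 = 0)
bits b7..b0 = 10111010 = 186

186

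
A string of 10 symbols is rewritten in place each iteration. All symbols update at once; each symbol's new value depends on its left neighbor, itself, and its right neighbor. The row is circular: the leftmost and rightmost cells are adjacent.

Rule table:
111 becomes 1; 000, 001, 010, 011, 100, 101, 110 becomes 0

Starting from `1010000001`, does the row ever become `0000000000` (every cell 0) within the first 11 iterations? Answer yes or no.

yes

0000000000
all cells are 0 at iteration 1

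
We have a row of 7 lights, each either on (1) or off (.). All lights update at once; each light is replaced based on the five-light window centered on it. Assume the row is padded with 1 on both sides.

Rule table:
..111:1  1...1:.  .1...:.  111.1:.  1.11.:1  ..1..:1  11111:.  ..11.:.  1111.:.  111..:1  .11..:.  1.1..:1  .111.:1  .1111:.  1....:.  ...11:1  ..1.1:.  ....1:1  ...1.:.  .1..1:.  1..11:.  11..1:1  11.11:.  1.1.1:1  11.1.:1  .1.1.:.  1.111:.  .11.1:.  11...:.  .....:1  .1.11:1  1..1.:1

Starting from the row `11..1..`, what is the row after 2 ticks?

....11.

.1111..
....11.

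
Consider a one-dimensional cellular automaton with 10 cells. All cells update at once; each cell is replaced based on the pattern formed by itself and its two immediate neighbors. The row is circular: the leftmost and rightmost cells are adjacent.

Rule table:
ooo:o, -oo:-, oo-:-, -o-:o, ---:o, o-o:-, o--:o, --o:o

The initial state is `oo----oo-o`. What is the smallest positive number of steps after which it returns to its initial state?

6

step 1: o-oooo----
step 2: o--oo-oooo
step 3: -oo----ooo
step 4: ---oooo-o-
step 5: ooo-oo--oo
step 6: oo----oo-o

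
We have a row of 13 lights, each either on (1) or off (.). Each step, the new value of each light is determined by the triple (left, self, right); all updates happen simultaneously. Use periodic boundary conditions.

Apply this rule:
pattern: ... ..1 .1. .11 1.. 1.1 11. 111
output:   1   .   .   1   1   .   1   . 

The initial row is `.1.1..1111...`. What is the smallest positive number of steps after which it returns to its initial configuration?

13

step 1: ....1.1..1111
step 2: 111....1.1..1
step 3: ..1111....1.1
step 4: 1.1..1111....
step 5: ...1.1..1111.
step 6: 11....1.1..11
step 7: .1111....1.1.
step 8: .1..1111....1
step 9: ..1.1..1111..
step 10: 1....1.1..111
step 11: 1111....1.1..
step 12: 1..1111....1.
step 13: .1.1..1111...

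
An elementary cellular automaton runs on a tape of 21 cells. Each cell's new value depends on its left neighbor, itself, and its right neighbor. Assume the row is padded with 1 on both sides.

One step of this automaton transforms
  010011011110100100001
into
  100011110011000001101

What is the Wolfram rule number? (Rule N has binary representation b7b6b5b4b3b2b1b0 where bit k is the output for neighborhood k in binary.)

position 8: 111 → 0  (bit 7 = 0)
position 5: 110 → 1  (bit 6 = 1)
position 0: 101 → 1  (bit 5 = 1)
position 2: 100 → 0  (bit 4 = 0)
position 4: 011 → 1  (bit 3 = 1)
position 1: 010 → 0  (bit 2 = 0)
position 3: 001 → 0  (bit 1 = 0)
position 17: 000 → 1  (bit 0 = 1)
bits b7..b0 = 01101001 = 105

105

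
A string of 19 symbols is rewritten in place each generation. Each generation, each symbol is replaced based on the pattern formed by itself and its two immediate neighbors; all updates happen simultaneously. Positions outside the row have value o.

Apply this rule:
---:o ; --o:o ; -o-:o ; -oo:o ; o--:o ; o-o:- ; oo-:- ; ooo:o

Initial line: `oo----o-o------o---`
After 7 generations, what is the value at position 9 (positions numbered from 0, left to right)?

o-ooooo-ooooooooooo
--oooo--ooooooooooo
ooooo-ooooooooooooo
oooo--ooooooooooooo
ooo-ooooooooooooooo
oo--ooooooooooooooo
o-ooooooooooooooooo
position 9 holds o

o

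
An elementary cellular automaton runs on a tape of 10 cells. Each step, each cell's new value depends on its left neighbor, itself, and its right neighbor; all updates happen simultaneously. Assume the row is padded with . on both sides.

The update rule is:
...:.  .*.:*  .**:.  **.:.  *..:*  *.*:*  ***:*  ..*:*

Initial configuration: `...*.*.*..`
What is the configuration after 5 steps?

..*******.
.*.*****.*
***.***.**
.*.*.*.*..
*********.

*********.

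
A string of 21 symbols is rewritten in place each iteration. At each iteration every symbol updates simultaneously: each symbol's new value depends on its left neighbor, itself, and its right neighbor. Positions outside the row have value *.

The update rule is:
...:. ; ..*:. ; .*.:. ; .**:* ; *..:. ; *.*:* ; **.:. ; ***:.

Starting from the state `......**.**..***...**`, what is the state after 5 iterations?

iteration 1: ......*.**...*.....*.
iteration 2: .......**...........*
iteration 3: .......*............*
iteration 4: ....................*
iteration 5: ....................*

....................*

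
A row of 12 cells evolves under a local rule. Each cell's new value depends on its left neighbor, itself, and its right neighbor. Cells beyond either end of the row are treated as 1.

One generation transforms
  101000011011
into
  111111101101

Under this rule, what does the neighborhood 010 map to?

1

At position 2 the neighborhood is 010; the next row has 1 there.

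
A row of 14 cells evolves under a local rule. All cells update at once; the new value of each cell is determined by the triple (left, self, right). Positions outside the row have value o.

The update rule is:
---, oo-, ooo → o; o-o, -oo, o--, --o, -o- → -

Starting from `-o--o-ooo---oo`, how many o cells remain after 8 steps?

5

-------oo-o--o
-ooooo--o-----
--oooo----ooo-
---ooo-oo--oo-
-o--oo--o---o-
-----o----o---
-ooo---oo---o-
--oo-o--o-o---
count of o: 5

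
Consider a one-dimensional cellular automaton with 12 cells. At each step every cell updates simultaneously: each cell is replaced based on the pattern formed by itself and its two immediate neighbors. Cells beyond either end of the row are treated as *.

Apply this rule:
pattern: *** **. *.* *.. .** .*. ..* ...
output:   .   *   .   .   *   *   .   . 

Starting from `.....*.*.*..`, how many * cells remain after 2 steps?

3

.....*.*.*..  (fixed point — unchanged through step 2)
count of *: 3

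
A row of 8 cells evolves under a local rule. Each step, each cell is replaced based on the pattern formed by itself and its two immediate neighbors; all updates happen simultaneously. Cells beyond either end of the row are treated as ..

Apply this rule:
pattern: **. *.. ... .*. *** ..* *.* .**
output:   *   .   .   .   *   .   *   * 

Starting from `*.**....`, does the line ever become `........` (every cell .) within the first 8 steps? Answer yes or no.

no

step 1: .***....
step 2: .***....  (fixed point — unchanged through step 8)
step 8 is .***...., still not uniform .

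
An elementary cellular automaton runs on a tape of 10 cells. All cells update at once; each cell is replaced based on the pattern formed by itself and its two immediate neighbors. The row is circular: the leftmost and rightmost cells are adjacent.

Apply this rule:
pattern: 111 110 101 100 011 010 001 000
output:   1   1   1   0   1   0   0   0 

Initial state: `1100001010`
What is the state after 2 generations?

1100000101
1100000011

1100000011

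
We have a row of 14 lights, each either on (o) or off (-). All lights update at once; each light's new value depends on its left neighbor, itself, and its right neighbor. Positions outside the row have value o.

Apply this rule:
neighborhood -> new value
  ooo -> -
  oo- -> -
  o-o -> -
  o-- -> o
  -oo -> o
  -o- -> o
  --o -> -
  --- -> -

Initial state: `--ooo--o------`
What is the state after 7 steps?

o-o--o-o-o-oo-

step 1: o-o--o-oo-----
step 2: --oo-o-o-o----
step 3: o-o--o-o-oo---
step 4: --oo-o-o-o-o--
step 5: o-o--o-o-o-oo-
step 6: --oo-o-o-o-o--  (repeats step 4; period 2)
step 7: o-o--o-o-o-oo-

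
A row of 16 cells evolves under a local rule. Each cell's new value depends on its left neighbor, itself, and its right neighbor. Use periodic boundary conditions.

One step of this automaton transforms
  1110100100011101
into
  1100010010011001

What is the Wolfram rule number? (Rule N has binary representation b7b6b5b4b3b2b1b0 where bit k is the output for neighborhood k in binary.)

152

position 0: 111 → 1  (bit 7 = 1)
position 2: 110 → 0  (bit 6 = 0)
position 3: 101 → 0  (bit 5 = 0)
position 5: 100 → 1  (bit 4 = 1)
position 11: 011 → 1  (bit 3 = 1)
position 4: 010 → 0  (bit 2 = 0)
position 6: 001 → 0  (bit 1 = 0)
position 9: 000 → 0  (bit 0 = 0)
bits b7..b0 = 10011000 = 152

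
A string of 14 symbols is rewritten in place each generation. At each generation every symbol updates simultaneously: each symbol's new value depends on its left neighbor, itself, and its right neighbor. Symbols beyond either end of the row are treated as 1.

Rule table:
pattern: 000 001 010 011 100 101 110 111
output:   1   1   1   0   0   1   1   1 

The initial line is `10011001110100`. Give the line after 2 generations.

10101010111101
11111111011110

11111111011110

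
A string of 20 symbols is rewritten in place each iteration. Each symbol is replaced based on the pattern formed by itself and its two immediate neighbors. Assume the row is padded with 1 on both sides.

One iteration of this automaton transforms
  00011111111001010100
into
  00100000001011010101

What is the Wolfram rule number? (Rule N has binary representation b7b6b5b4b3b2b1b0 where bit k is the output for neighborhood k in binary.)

position 4: 111 → 0  (bit 7 = 0)
position 10: 110 → 1  (bit 6 = 1)
position 14: 101 → 0  (bit 5 = 0)
position 0: 100 → 0  (bit 4 = 0)
position 3: 011 → 0  (bit 3 = 0)
position 13: 010 → 1  (bit 2 = 1)
position 2: 001 → 1  (bit 1 = 1)
position 1: 000 → 0  (bit 0 = 0)
bits b7..b0 = 01000110 = 70

70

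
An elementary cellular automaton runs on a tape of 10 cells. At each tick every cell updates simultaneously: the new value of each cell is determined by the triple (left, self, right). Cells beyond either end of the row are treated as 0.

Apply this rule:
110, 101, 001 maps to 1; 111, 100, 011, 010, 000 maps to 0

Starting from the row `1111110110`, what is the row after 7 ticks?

0000011010
0000101100
0001010100
0010101000
0101010000
1010100000
0101000000

0101000000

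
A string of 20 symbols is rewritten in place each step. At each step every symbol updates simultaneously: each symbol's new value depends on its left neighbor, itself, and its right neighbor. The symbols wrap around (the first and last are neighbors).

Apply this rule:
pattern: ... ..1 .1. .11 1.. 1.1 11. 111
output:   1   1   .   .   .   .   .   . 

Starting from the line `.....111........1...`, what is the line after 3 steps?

11111....1111111..11
......111........1..
111111....1111111..1

111111....1111111..1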